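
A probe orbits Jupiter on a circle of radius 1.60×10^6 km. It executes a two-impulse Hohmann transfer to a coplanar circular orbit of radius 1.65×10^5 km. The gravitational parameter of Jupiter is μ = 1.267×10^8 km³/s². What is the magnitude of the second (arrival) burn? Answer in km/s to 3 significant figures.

Semi-major axis of the transfer orbit: a_t = (1.600×10^6 + 1.650×10^5)/2 = 8.825×10^5 km.
On the circular orbit at r = 1.650×10^5 km, v_c = √(μ/r) = 27.711 km/s.
Vis-viva on the transfer ellipse at r = 1.650×10^5 km gives v_t = √[μ(2/r − 1/a_t)] = 37.312 km/s.
Δv₂ = |v_t − v_c| = |37.312 − 27.711| = 9.601 km/s.

Δv₂ = 9.60 km/s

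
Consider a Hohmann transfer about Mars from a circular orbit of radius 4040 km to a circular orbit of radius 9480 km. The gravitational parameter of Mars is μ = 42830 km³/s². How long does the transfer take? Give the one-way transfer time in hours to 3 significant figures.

t = 2.34 hours

The Hohmann ellipse has a_t = (r₁ + r₂)/2 = 6760 km.
By Kepler's third law the transfer-orbit period is T = 2π√(a_t³/μ), so t = T/2 = 8437 s.
Converting: 8437 s ÷ 3600 s/hour = 2.34 hours.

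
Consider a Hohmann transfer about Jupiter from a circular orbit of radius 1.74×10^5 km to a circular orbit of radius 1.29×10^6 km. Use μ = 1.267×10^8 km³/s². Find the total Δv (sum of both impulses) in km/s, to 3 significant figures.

Δv = 13.9 km/s

Transfer-ellipse semi-major axis a_t = (r₁ + r₂)/2 = (1.740×10^5 + 1.290×10^6)/2 = 7.320×10^5 km.
Circular speed at r₁: v₁ = √(μ/r₁) = √(1.267×10^8/1.740×10^5) = 26.984 km/s.
Transfer-orbit speed at r₁ (vis-viva): v_p = √[μ(2/r₁ − 1/a_t)] = 35.822 km/s.
First burn Δv₁ = |v_p − v₁| = 8.838 km/s.
Circular speed at r₂: v₂ = √(μ/r₂) = 9.9105 km/s.
Transfer-orbit speed at r₂: v_a = √[μ(2/r₂ − 1/a_t)] = 4.8318 km/s.
Second burn Δv₂ = |v₂ − v_a| = 5.079 km/s.
Δv = Δv₁ + Δv₂ = 8.838 + 5.079 = 13.92 km/s.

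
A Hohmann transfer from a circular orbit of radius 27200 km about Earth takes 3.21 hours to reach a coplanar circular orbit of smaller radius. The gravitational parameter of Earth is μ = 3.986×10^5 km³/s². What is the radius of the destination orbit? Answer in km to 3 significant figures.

Transfer time t = 3.21 hours = 11556 s, and t = π√(a_t³/μ).
So a_t = (μ t²/π²)^(1/3) = (3.986×10^5 × (11556)² / π²)^(1/3) = 17537 km.
Since a_t = (r₁ + r₂)/2, r₂ = 2a_t − r₁ = 2×17537 − 27200 = 7874 km.

r₂ = 7870 km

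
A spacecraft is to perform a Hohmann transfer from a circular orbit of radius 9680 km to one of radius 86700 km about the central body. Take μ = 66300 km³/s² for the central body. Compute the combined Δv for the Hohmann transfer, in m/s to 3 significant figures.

Δv = 1380 m/s

Transfer-ellipse semi-major axis a_t = (r₁ + r₂)/2 = (9680 + 86700)/2 = 48190 km.
Circular speed at r₁: v₁ = √(μ/r₁) = √(66300/9680) = 2.61709 km/s.
Transfer-orbit speed at r₁ (v² = μ(2/r − 1/a)): v_p = √[μ(2/r₁ − 1/a_t)] = 3.51035 km/s.
First burn Δv₁ = |v_p − v₁| = 0.8933 km/s.
At r₂, v₂ = √(μ/r₂) = 0.87447 km/s.
Transfer-orbit speed at r₂: v_a = √[μ(2/r₂ − 1/a_t)] = 0.39193 km/s.
Second burn Δv₂ = |v₂ − v_a| = 0.4825 km/s.
Total Δv = Δv₁ + Δv₂ = 1.376 km/s.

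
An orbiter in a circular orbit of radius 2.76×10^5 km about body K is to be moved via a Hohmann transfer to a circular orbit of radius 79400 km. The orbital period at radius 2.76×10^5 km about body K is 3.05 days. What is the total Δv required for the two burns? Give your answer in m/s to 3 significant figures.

Δv = 5200 m/s

From Kepler's third law T² = 4π²r³/μ at r = 2.76×10^5 km, T = 3.05 days = 3.05 × 86400 s = 2.6352×10^5 s: μ = 4π²r³/T² = 1.19525×10^7 km³/s².
Semi-major axis of the transfer orbit: a_t = (2.760×10^5 + 79400)/2 = 1.777×10^5 km.
At r₁ the circular-orbit speed is v₁ = √(μ/r₁) = 6.58075 km/s.
On the transfer ellipse at r₁, vis-viva equation gives v_a = √[μ(2/r₁ − 1/a_t)] = 4.39888 km/s.
First burn Δv₁ = |v_a − v₁| = 2.1819 km/s.
At r₂, v₂ = √(μ/r₂) = 12.2693 km/s.
Transfer-orbit speed at r₂: v_p = √[μ(2/r₂ − 1/a_t)] = 15.2908 km/s.
Second burn Δv₂ = |v₂ − v_p| = 3.0215 km/s.
Δv = Δv₁ + Δv₂ = 2.1819 + 3.0215 = 5.203 km/s.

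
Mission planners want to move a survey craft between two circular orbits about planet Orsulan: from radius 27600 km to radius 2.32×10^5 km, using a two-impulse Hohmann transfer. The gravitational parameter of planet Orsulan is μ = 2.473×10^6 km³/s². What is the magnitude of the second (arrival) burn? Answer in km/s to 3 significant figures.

Δv₂ = 1.76 km/s

Transfer-ellipse semi-major axis a_t = (r₁ + r₂)/2 = (27600 + 2.320×10^5)/2 = 1.298×10^5 km.
Circular speed at r = 2.320×10^5 km: v_c = √(μ/r) = 3.265 km/s.
Transfer-orbit speed at the same r (vis-viva, a = a_t): v_t = √[μ(2/r − 1/a_t)] = 1.506 km/s.
Δv₂ = |v_t − v_c| = |1.506 − 3.265| = 1.759 km/s.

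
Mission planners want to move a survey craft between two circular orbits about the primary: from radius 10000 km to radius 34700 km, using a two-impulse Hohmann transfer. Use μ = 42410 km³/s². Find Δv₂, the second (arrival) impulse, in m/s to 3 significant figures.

Δv₂ = 366 m/s

The Hohmann ellipse has a_t = (r₁ + r₂)/2 = 22350 km.
Circular speed at r = 34700 km: v_c = √(μ/r) = 1.1055 km/s.
Transfer-orbit speed at the same r (vis-viva, a = a_t): v_t = √[μ(2/r − 1/a_t)] = 0.73949 km/s.
Δv₂ = |v_t − v_c| = |0.73949 − 1.1055| = 0.3660 km/s.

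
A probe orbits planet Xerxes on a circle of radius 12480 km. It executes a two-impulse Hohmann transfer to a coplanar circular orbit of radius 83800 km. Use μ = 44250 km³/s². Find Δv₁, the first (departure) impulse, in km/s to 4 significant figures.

Δv₁ = 0.6014 km/s

Semi-major axis of the transfer orbit: a_t = (12480 + 83800)/2 = 48140 km.
On the circular orbit at r = 12480 km, v_c = √(μ/r) = 1.8830 km/s.
Vis-viva on the transfer ellipse at r = 12480 km gives v_t = √[μ(2/r − 1/a_t)] = 2.4844 km/s.
Δv₁ = |v_t − v_c| = |2.4844 − 1.8830| = 0.6014 km/s.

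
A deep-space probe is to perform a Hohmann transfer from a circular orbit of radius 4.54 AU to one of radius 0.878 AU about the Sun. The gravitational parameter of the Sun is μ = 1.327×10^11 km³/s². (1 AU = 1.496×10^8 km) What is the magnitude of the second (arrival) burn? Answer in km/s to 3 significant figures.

In km: r₁ = 4.54 × 1.496×10^8 = 6.79184×10^8 km; r₂ = 0.878 × 1.496×10^8 = 1.313488×10^8 km.
The Hohmann ellipse has a_t = (r₁ + r₂)/2 = 4.052664×10^8 km.
On the circular orbit at r = 1.313488×10^8 km, v_c = √(μ/r) = 31.785 km/s.
Vis-viva on the transfer ellipse at r = 1.313488×10^8 km gives v_t = √[μ(2/r − 1/a_t)] = 41.148 km/s.
Δv₂ = |v_t − v_c| = |41.148 − 31.785| = 9.363 km/s.

Δv₂ = 9.36 km/s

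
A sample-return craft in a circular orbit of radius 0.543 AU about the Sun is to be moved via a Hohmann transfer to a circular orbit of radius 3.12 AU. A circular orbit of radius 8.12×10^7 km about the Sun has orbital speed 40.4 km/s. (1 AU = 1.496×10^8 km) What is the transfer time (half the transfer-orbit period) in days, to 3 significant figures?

From the circular-orbit relation v² = μ/r at r = 8.12×10^7 km: μ = v²r = (40.4)² × 8.12×10^7 = 1.32531×10^11 km³/s².
In km: r₁ = 0.543 × 1.496×10^8 = 8.12328×10^7 km; r₂ = 3.12 × 1.496×10^8 = 4.66752×10^8 km.
The Hohmann ellipse has a_t = (r₁ + r₂)/2 = 2.739924×10^8 km.
Half the transfer-orbit period gives t = π√(a_t³/μ) = 3.914×10^7 s.
Converting: 3.914×10^7 s ÷ 86400 s/day = 453 days.

t = 453 days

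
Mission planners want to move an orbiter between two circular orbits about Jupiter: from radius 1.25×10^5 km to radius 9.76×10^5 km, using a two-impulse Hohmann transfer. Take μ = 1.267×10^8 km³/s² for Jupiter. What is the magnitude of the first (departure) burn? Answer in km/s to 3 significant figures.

Δv₁ = 10.6 km/s

Semi-major axis of the transfer orbit: a_t = (1.250×10^5 + 9.760×10^5)/2 = 5.505×10^5 km.
Circular speed at r = 1.250×10^5 km: v_c = √(μ/r) = 31.84 km/s.
Transfer-orbit speed at the same r (vis-viva, a = a_t): v_t = √[μ(2/r − 1/a_t)] = 42.39 km/s.
Δv₁ = |v_t − v_c| = |42.39 − 31.84| = 10.55 km/s.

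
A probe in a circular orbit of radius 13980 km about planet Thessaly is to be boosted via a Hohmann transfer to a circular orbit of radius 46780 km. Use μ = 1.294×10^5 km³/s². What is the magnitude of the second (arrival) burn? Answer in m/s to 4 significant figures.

Δv₂ = 534.9 m/s

The Hohmann ellipse has a_t = (r₁ + r₂)/2 = 30380 km.
Circular speed at r = 46780 km: v_c = √(μ/r) = 1.66317 km/s.
Vis-viva on the transfer ellipse at r = 46780 km gives v_t = √[μ(2/r − 1/a_t)] = 1.12823 km/s.
Δv₂ = |v_t − v_c| = |1.12823 − 1.66317| = 0.5349 km/s.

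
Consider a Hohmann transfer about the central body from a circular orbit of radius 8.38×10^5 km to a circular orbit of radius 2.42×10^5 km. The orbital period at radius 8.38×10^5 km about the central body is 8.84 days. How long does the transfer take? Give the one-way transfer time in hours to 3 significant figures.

From Kepler's third law T² = 4π²r³/μ at r = 8.38×10^5 km, T = 8.84 days = 8.84 × 86400 s = 7.63776×10^5 s: μ = 4π²r³/T² = 3.98254×10^7 km³/s².
Transfer-ellipse semi-major axis a_t = (r₁ + r₂)/2 = (8.380×10^5 + 2.420×10^5)/2 = 5.400×10^5 km.
Half the transfer-orbit period gives t = π√(a_t³/μ) = 1.975×10^5 s.
Converting: 1.975×10^5 s ÷ 3600 s/hour = 54.9 hours.

t = 54.9 hours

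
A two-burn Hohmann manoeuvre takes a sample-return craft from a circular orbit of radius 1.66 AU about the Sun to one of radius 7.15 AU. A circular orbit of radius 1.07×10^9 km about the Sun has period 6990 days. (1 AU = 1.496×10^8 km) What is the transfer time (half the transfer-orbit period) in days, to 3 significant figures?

t = 1690 days

From Kepler's third law T² = 4π²r³/μ at r = 1.07×10^9 km, T = 6990 days = 6990 × 86400 s = 6.03936×10^8 s: μ = 4π²r³/T² = 1.32596×10^11 km³/s².
In km: r₁ = 1.66 × 1.496×10^8 = 2.48336×10^8 km; r₂ = 7.15 × 1.496×10^8 = 1.06964×10^9 km.
Transfer-ellipse semi-major axis a_t = (r₁ + r₂)/2 = (2.48336×10^8 + 1.06964×10^9)/2 = 6.58988×10^8 km.
By Kepler's third law the transfer-orbit period is T = 2π√(a_t³/μ), so t = T/2 = 1.459×10^8 s.
Converting: 1.459×10^8 s ÷ 86400 s/day = 1690 days.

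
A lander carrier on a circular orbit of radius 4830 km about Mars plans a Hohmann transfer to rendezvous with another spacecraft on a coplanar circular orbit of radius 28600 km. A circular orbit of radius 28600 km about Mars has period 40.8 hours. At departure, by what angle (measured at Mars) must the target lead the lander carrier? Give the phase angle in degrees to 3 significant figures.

φ = 99.6°

From Kepler's third law T² = 4π²r³/μ at r = 28600 km, T = 40.8 hours = 40.8 × 3600 s = 1.4688×10^5 s: μ = 4π²r³/T² = 42808.7 km³/s².
Transfer-ellipse semi-major axis a_t = (r₁ + r₂)/2 = (4830 + 28600)/2 = 16715 km.
The half-period of the transfer ellipse is t = π√(a_t³/μ) = 32812.8 s.
Target angular speed ω₂ = √(μ/r₂³) = 4.27777×10^-5 rad/s.
Angle swept by the target during transfer: ω₂·t = 1.40366 rad = 80.42°.
The lander carrier traverses 180° on the transfer ellipse, so the target must lead by 180° − 80.42° = 99.6°.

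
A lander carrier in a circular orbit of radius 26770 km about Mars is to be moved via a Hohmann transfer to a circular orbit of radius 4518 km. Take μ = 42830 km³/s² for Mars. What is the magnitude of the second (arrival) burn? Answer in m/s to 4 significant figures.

The Hohmann ellipse has a_t = (r₁ + r₂)/2 = 15644 km.
On the circular orbit at r = 4518 km, v_c = √(μ/r) = 3.0789 km/s.
Transfer-orbit speed at the same r (vis-viva, a = a_t): v_t = √[μ(2/r − 1/a_t)] = 4.0276 km/s.
Δv₂ = |v_t − v_c| = |4.0276 − 3.0789| = 0.9487 km/s.

Δv₂ = 948.7 m/s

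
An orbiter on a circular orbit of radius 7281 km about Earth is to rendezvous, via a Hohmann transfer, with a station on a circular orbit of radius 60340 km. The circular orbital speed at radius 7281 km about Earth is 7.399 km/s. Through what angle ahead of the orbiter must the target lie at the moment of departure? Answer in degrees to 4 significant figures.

φ = 104.5°

From the circular-orbit relation v² = μ/r at r = 7281 km: μ = v²r = (7.399)² × 7281 = 3.98600×10^5 km³/s².
Semi-major axis of the transfer orbit: a_t = (7281 + 60340)/2 = 33810.5 km.
The half-period of the transfer ellipse is t = π√(a_t³/μ) = 30936 s.
The target's mean motion on its circular orbit is ω₂ = √(μ/r₂³) = 4.2595×10^-5 rad/s.
Angle swept by the target during transfer: ω₂·t = 1.3177 rad = 75.50°.
Arrival is 180° from departure on the ellipse, so φ = 180° − 75.50° = 104.5°.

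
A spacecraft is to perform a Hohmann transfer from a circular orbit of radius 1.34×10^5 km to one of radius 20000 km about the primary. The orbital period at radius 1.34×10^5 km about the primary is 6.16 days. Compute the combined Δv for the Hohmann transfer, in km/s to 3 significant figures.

From Kepler's third law T² = 4π²r³/μ at r = 1.34×10^5 km, T = 6.16 days = 6.16 × 86400 s = 5.32224×10^5 s: μ = 4π²r³/T² = 3.35340×10^5 km³/s².
Semi-major axis of the transfer orbit: a_t = (1.340×10^5 + 20000)/2 = 77000 km.
At r₁ the circular-orbit speed is v₁ = √(μ/r₁) = 1.5819 km/s.
Transfer-orbit speed at r₁ (vis-viva equation): v_a = √[μ(2/r₁ − 1/a_t)] = 0.80623 km/s.
First burn Δv₁ = |v_a − v₁| = 0.7757 km/s.
At r₂, v₂ = √(μ/r₂) = 4.095 km/s.
Transfer-orbit speed at r₂: v_p = √[μ(2/r₂ − 1/a_t)] = 5.402 km/s.
Second burn Δv₂ = |v₂ − v_p| = 1.307 km/s.
Δv = Δv₁ + Δv₂ = 0.7757 + 1.307 = 2.083 km/s.

Δv = 2.08 km/s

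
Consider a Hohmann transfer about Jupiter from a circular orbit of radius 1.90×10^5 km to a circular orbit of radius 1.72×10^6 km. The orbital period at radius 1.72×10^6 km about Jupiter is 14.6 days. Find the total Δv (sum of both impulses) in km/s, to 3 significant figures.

From Kepler's third law T² = 4π²r³/μ at r = 1.72×10^6 km, T = 14.6 days = 14.6 × 86400 s = 1.26144×10^6 s: μ = 4π²r³/T² = 1.26244×10^8 km³/s².
The Hohmann ellipse has a_t = (r₁ + r₂)/2 = 9.550×10^5 km.
Circular speed at r₁: v₁ = √(μ/r₁) = √(1.26244×10^8/1.900×10^5) = 25.777 km/s.
On the transfer ellipse at r₁, vis-viva gives v_p = √[μ(2/r₁ − 1/a_t)] = 34.593 km/s.
First burn Δv₁ = |v_p − v₁| = 8.816 km/s.
At r₂, v₂ = √(μ/r₂) = 8.567 km/s.
Transfer-orbit speed at r₂: v_a = √[μ(2/r₂ − 1/a_t)] = 3.821 km/s.
Second burn Δv₂ = |v₂ − v_a| = 4.746 km/s.
Total Δv = Δv₁ + Δv₂ = 13.56 km/s.

Δv = 13.6 km/s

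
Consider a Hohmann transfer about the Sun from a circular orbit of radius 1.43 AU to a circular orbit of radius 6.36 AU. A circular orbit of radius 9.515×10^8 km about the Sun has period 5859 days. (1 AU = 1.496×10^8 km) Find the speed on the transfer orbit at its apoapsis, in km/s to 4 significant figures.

From Kepler's third law T² = 4π²r³/μ at r = 9.515×10^8 km, T = 5859 days = 5859 × 86400 s = 5.062176×10^8 s: μ = 4π²r³/T² = 1.32712×10^11 km³/s².
In km: r₁ = 1.43 × 1.496×10^8 = 2.13928×10^8 km; r₂ = 6.36 × 1.496×10^8 = 9.51456×10^8 km.
The Hohmann ellipse has a_t = (r₁ + r₂)/2 = 5.82692×10^8 km.
At apoapsis, r = 9.51456×10^8 km.
From the vis-viva equation, v = √[μ(2/r − 1/a_t)] = 7.156 km/s.

v = 7.156 km/s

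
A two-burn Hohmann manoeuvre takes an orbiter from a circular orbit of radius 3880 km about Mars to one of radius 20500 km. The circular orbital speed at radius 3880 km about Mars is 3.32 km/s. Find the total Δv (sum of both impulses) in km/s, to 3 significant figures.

Δv = 1.61 km/s

From the circular-orbit relation v² = μ/r at r = 3880 km: μ = v²r = (3.32)² × 3880 = 42766.9 km³/s².
The Hohmann ellipse has a_t = (r₁ + r₂)/2 = 12190 km.
At r₁ the circular-orbit speed is v₁ = √(μ/r₁) = 3.3200 km/s.
Transfer-orbit speed at r₁ (v² = μ(2/r − 1/a)): v_p = √[μ(2/r₁ − 1/a_t)] = 4.3054 km/s.
First burn Δv₁ = |v_p − v₁| = 0.9854 km/s.
Circular speed at r₂: v₂ = √(μ/r₂) = 1.4444 km/s.
Transfer-orbit speed at r₂: v_a = √[μ(2/r₂ − 1/a_t)] = 0.81488 km/s.
Second burn Δv₂ = |v₂ − v_a| = 0.6295 km/s.
Total Δv = Δv₁ + Δv₂ = 1.615 km/s.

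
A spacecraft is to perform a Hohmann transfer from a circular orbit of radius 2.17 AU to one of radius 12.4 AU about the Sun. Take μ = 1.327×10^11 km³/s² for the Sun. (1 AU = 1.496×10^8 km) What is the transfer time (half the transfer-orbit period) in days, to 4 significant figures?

In km: r₁ = 2.17 × 1.496×10^8 = 3.24632×10^8 km; r₂ = 12.4 × 1.496×10^8 = 1.85504×10^9 km.
The Hohmann ellipse has a_t = (r₁ + r₂)/2 = 1.089836×10^9 km.
Half the transfer-orbit period gives t = π√(a_t³/μ) = 3.103×10^8 s.
Converting: 3.103×10^8 s ÷ 86400 s/day = 3591 days.

t = 3591 days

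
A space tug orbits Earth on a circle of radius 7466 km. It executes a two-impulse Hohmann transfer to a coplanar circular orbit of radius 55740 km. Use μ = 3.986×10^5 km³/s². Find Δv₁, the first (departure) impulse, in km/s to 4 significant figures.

Δv₁ = 2.397 km/s

The Hohmann ellipse has a_t = (r₁ + r₂)/2 = 31603 km.
Circular speed at r = 7466 km: v_c = √(μ/r) = 7.307 km/s.
Vis-viva on the transfer ellipse at r = 7466 km gives v_t = √[μ(2/r − 1/a_t)] = 9.704 km/s.
Δv₁ = |v_t − v_c| = |9.704 − 7.307| = 2.397 km/s.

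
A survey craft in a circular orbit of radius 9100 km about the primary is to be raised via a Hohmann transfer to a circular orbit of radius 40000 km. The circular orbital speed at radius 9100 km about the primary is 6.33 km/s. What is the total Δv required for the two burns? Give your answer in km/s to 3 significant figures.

From the circular-orbit relation v² = μ/r at r = 9100 km: μ = v²r = (6.33)² × 9100 = 3.64627×10^5 km³/s².
Semi-major axis of the transfer orbit: a_t = (9100 + 40000)/2 = 24550 km.
Circular speed at r₁: v₁ = √(μ/r₁) = √(3.64627×10^5/9100) = 6.330 km/s.
On the transfer ellipse at r₁, vis-viva equation gives v_p = √[μ(2/r₁ − 1/a_t)] = 8.080 km/s.
First burn Δv₁ = |v_p − v₁| = 1.750 km/s.
At r₂, v₂ = √(μ/r₂) = 3.019 km/s.
Transfer-orbit speed at r₂: v_a = √[μ(2/r₂ − 1/a_t)] = 1.838 km/s.
Second burn Δv₂ = |v₂ − v_a| = 1.181 km/s.
Δv = Δv₁ + Δv₂ = 1.750 + 1.181 = 2.931 km/s.

Δv = 2.93 km/s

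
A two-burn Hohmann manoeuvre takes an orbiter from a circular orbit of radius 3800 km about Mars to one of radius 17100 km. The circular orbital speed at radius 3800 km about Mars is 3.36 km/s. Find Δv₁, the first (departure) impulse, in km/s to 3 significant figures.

From the circular-orbit relation v² = μ/r at r = 3800 km: μ = v²r = (3.36)² × 3800 = 42900.5 km³/s².
Transfer-ellipse semi-major axis a_t = (r₁ + r₂)/2 = (3800 + 17100)/2 = 10450 km.
Circular speed at r = 3800 km: v_c = √(μ/r) = 3.3600 km/s.
Vis-viva on the transfer ellipse at r = 3800 km gives v_t = √[μ(2/r − 1/a_t)] = 4.2981 km/s.
Δv₁ = |v_t − v_c| = |4.2981 − 3.3600| = 0.9381 km/s.

Δv₁ = 0.938 km/s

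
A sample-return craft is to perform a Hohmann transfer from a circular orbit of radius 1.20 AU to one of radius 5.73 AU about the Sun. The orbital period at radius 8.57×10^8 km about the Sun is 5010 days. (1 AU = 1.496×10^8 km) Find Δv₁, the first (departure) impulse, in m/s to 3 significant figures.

Δv₁ = 7770 m/s

From Kepler's third law T² = 4π²r³/μ at r = 8.57×10^8 km, T = 5010 days = 5010 × 86400 s = 4.32864×10^8 s: μ = 4π²r³/T² = 1.32617×10^11 km³/s².
In km: r₁ = 1.20 × 1.496×10^8 = 1.7952×10^8 km; r₂ = 5.73 × 1.496×10^8 = 8.57208×10^8 km.
Transfer-ellipse semi-major axis a_t = (r₁ + r₂)/2 = (1.7952×10^8 + 8.57208×10^8)/2 = 5.18364×10^8 km.
On the circular orbit at r = 1.7952×10^8 km, v_c = √(μ/r) = 27.180 km/s.
Vis-viva on the transfer ellipse at r = 1.7952×10^8 km gives v_t = √[μ(2/r − 1/a_t)] = 34.952 km/s.
Δv₁ = |v_t − v_c| = |34.952 − 27.180| = 7.772 km/s.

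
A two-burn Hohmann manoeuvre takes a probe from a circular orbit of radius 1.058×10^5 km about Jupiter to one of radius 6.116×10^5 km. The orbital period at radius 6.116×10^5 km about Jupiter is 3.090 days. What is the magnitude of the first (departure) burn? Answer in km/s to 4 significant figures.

From Kepler's third law T² = 4π²r³/μ at r = 6.116×10^5 km, T = 3.090 days = 3.090 × 86400 s = 2.66976×10^5 s: μ = 4π²r³/T² = 1.26712×10^8 km³/s².
Transfer-ellipse semi-major axis a_t = (r₁ + r₂)/2 = (1.058×10^5 + 6.116×10^5)/2 = 3.587×10^5 km.
On the circular orbit at r = 1.058×10^5 km, v_c = √(μ/r) = 34.61 km/s.
Vis-viva on the transfer ellipse at r = 1.058×10^5 km gives v_t = √[μ(2/r − 1/a_t)] = 45.19 km/s.
Δv₁ = |v_t − v_c| = |45.19 − 34.61| = 10.58 km/s.

Δv₁ = 10.58 km/s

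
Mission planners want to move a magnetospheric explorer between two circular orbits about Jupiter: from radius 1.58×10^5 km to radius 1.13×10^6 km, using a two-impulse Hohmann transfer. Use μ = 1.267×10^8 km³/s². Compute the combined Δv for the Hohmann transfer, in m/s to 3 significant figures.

Δv = 14500 m/s

Transfer-ellipse semi-major axis a_t = (r₁ + r₂)/2 = (1.580×10^5 + 1.130×10^6)/2 = 6.440×10^5 km.
At r₁ the circular-orbit speed is v₁ = √(μ/r₁) = 28.318 km/s.
Transfer-orbit speed at r₁ (vis-viva): v_p = √[μ(2/r₁ − 1/a_t)] = 37.511 km/s.
First burn Δv₁ = |v_p − v₁| = 9.193 km/s.
At r₂, v₂ = √(μ/r₂) = 10.589 km/s.
Transfer-orbit speed at r₂: v_a = √[μ(2/r₂ − 1/a_t)] = 5.2449 km/s.
Second burn Δv₂ = |v₂ − v_a| = 5.344 km/s.
Total Δv = Δv₁ + Δv₂ = 14.54 km/s.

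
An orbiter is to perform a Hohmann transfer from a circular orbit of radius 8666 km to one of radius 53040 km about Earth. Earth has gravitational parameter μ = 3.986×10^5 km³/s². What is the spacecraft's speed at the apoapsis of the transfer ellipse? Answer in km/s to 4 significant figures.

Semi-major axis of the transfer orbit: a_t = (8666 + 53040)/2 = 30853 km.
At apoapsis, r = 53040 km.
Vis-viva: v = √[μ(2/r − 1/a_t)] = √[3.986×10^5 × (2/53040 − 1/30853)] = 1.453 km/s.

v = 1.453 km/s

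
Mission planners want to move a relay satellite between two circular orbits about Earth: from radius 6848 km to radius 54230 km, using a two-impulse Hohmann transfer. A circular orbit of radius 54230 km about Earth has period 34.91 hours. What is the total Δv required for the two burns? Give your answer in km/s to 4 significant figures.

From Kepler's third law T² = 4π²r³/μ at r = 54230 km, T = 34.91 hours = 34.91 × 3600 s = 1.25676×10^5 s: μ = 4π²r³/T² = 3.98634×10^5 km³/s².
Transfer-ellipse semi-major axis a_t = (r₁ + r₂)/2 = (6848 + 54230)/2 = 30539 km.
At r₁ the circular-orbit speed is v₁ = √(μ/r₁) = 7.629658 km/s.
On the transfer ellipse at r₁, vis-viva equation gives v_p = √[μ(2/r₁ − 1/a_t)] = 10.16711 km/s.
First burn Δv₁ = |v_p − v₁| = 2.5375 km/s.
At r₂, v₂ = √(μ/r₂) = 2.71123 km/s.
Transfer-orbit speed at r₂: v_a = √[μ(2/r₂ − 1/a_t)] = 1.28387 km/s.
Second burn Δv₂ = |v₂ − v_a| = 1.4274 km/s.
Δv = Δv₁ + Δv₂ = 2.5375 + 1.4274 = 3.965 km/s.

Δv = 3.965 km/s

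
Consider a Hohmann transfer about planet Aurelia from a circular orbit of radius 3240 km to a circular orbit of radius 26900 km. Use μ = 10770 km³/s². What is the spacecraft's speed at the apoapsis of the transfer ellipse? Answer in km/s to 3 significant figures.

Transfer-ellipse semi-major axis a_t = (r₁ + r₂)/2 = (3240 + 26900)/2 = 15070 km.
At apoapsis, r = 26900 km.
Applying v² = μ(2/r − 1/a_t): v = 0.2934 km/s.

v = 0.293 km/s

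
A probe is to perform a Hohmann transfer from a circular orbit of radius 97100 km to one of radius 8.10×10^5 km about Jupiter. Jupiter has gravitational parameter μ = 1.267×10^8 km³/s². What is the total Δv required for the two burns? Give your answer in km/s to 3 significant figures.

Δv = 18.9 km/s

The Hohmann ellipse has a_t = (r₁ + r₂)/2 = 4.5355×10^5 km.
Circular speed at r₁: v₁ = √(μ/r₁) = √(1.267×10^8/97100) = 36.12 km/s.
Transfer-orbit speed at r₁ (vis-viva equation): v_p = √[μ(2/r₁ − 1/a_t)] = 48.27 km/s.
First burn Δv₁ = |v_p − v₁| = 12.15 km/s.
At r₂, v₂ = √(μ/r₂) = 12.507 km/s.
Transfer-orbit speed at r₂: v_a = √[μ(2/r₂ − 1/a_t)] = 5.7869 km/s.
Second burn Δv₂ = |v₂ − v_a| = 6.720 km/s.
Total Δv = Δv₁ + Δv₂ = 18.87 km/s.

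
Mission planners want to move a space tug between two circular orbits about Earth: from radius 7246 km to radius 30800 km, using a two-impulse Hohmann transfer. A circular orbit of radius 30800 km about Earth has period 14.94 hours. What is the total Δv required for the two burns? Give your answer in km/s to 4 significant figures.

Δv = 3.398 km/s

From Kepler's third law T² = 4π²r³/μ at r = 30800 km, T = 14.94 hours = 14.94 × 3600 s = 53784 s: μ = 4π²r³/T² = 3.98755×10^5 km³/s².
Semi-major axis of the transfer orbit: a_t = (7246 + 30800)/2 = 19023 km.
Circular speed at r₁: v₁ = √(μ/r₁) = √(3.98755×10^5/7246) = 7.418 km/s.
Transfer-orbit speed at r₁ (vis-viva): v_p = √[μ(2/r₁ − 1/a_t)] = 9.439 km/s.
First burn Δv₁ = |v_p − v₁| = 2.021 km/s.
Circular speed at r₂: v₂ = √(μ/r₂) = 3.598 km/s.
Transfer-orbit speed at r₂: v_a = √[μ(2/r₂ − 1/a_t)] = 2.221 km/s.
Second burn Δv₂ = |v₂ − v_a| = 1.377 km/s.
Δv = Δv₁ + Δv₂ = 2.021 + 1.377 = 3.398 km/s.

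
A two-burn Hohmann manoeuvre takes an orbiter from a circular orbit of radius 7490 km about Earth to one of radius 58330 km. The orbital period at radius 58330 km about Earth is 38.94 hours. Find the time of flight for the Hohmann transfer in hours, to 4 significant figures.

t = 8.251 hours

From Kepler's third law T² = 4π²r³/μ at r = 58330 km, T = 38.94 hours = 38.94 × 3600 s = 1.40184×10^5 s: μ = 4π²r³/T² = 3.98693×10^5 km³/s².
Transfer-ellipse semi-major axis a_t = (r₁ + r₂)/2 = (7490 + 58330)/2 = 32910 km.
By Kepler's third law the transfer-orbit period is T = 2π√(a_t³/μ), so t = T/2 = 29705 s.
Converting: 29705 s ÷ 3600 s/hour = 8.251 hours.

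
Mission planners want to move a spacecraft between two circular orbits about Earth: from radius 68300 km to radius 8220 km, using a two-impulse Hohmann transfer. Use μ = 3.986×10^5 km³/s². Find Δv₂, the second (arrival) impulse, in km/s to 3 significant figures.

Δv₂ = 2.34 km/s

Transfer-ellipse semi-major axis a_t = (r₁ + r₂)/2 = (68300 + 8220)/2 = 38260 km.
Circular speed at r = 8220 km: v_c = √(μ/r) = 6.964 km/s.
Transfer-orbit speed at the same r (vis-viva, a = a_t): v_t = √[μ(2/r − 1/a_t)] = 9.304 km/s.
Δv₂ = |v_t − v_c| = |9.304 − 6.964| = 2.340 km/s.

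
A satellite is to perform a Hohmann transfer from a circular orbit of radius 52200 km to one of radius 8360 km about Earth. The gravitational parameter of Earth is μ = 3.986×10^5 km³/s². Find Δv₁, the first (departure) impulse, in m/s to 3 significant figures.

Δv₁ = 1310 m/s

The Hohmann ellipse has a_t = (r₁ + r₂)/2 = 30280 km.
Circular speed at r = 52200 km: v_c = √(μ/r) = 2.763 km/s.
Vis-viva on the transfer ellipse at r = 52200 km gives v_t = √[μ(2/r − 1/a_t)] = 1.452 km/s.
Δv₁ = |v_t − v_c| = |1.452 − 2.763| = 1.311 km/s.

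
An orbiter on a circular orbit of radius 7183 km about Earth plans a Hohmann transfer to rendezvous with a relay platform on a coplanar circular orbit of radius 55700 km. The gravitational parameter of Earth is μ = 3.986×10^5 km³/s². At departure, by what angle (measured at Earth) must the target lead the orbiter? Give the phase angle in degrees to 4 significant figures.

Semi-major axis of the transfer orbit: a_t = (7183 + 55700)/2 = 31441.5 km.
The half-period of the transfer ellipse is t = π√(a_t³/μ) = 27740 s.
Target angular speed ω₂ = √(μ/r₂³) = 4.803×10^-5 rad/s.
Angle swept by the target during transfer: ω₂·t = 1.3324 rad = 76.34°.
Arrival is 180° from departure on the ellipse, so φ = 180° − 76.34° = 103.7°.

φ = 103.7°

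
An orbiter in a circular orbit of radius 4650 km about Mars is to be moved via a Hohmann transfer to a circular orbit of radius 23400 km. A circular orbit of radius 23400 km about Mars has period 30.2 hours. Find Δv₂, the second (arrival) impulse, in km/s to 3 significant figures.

Δv₂ = 0.574 km/s

From Kepler's third law T² = 4π²r³/μ at r = 23400 km, T = 30.2 hours = 30.2 × 3600 s = 1.0872×10^5 s: μ = 4π²r³/T² = 42794.5 km³/s².
The Hohmann ellipse has a_t = (r₁ + r₂)/2 = 14025 km.
Circular speed at r = 23400 km: v_c = √(μ/r) = 1.35234 km/s.
Vis-viva on the transfer ellipse at r = 23400 km gives v_t = √[μ(2/r − 1/a_t)] = 0.778684 km/s.
Δv₂ = |v_t − v_c| = |0.778684 − 1.35234| = 0.5737 km/s.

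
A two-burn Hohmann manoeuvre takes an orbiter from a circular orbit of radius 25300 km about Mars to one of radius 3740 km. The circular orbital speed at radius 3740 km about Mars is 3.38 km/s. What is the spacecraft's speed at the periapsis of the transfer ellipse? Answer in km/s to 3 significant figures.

From the circular-orbit relation v² = μ/r at r = 3740 km: μ = v²r = (3.38)² × 3740 = 42727.3 km³/s².
Semi-major axis of the transfer orbit: a_t = (25300 + 3740)/2 = 14520 km.
The periapsis of the transfer ellipse is at r = 3740 km.
Vis-viva: v = √[μ(2/r − 1/a_t)] = √[42727.3 × (2/3740 − 1/14520)] = 4.462 km/s.

v = 4.46 km/s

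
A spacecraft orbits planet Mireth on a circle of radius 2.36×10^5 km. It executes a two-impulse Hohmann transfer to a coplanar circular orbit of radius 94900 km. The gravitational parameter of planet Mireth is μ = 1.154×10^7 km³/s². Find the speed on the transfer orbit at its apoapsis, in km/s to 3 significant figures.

v = 5.30 km/s

The Hohmann ellipse has a_t = (r₁ + r₂)/2 = 1.6545×10^5 km.
At apoapsis, r = 2.360×10^5 km.
Applying v² = μ(2/r − 1/a_t): v = 5.296 km/s.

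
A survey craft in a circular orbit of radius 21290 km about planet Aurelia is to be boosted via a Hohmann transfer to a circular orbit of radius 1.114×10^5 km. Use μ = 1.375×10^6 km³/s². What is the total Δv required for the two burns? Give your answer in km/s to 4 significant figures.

Δv = 3.900 km/s

The Hohmann ellipse has a_t = (r₁ + r₂)/2 = 66345 km.
At r₁ the circular-orbit speed is v₁ = √(μ/r₁) = 8.03644 km/s.
Transfer-orbit speed at r₁ (vis-viva equation): v_p = √[μ(2/r₁ − 1/a_t)] = 10.4136 km/s.
First burn Δv₁ = |v_p − v₁| = 2.377 km/s.
At r₂, v₂ = √(μ/r₂) = 3.513 km/s.
Transfer-orbit speed at r₂: v_a = √[μ(2/r₂ − 1/a_t)] = 1.990 km/s.
Second burn Δv₂ = |v₂ − v_a| = 1.523 km/s.
Δv = Δv₁ + Δv₂ = 2.377 + 1.523 = 3.900 km/s.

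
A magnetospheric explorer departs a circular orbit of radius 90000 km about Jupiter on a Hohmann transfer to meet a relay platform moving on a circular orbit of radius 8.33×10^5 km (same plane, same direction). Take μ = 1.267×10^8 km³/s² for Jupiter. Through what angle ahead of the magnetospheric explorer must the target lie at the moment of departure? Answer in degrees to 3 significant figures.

φ = 106°

Transfer-ellipse semi-major axis a_t = (r₁ + r₂)/2 = (90000 + 8.330×10^5)/2 = 4.615×10^5 km.
Transfer time t = π√(a_t³/μ) = 87502 s.
Target angular speed ω₂ = √(μ/r₂³) = 1.4805×10^-5 rad/s.
Angle swept by the target during transfer: ω₂·t = 1.2955 rad = 74.23°.
The magnetospheric explorer traverses 180° on the transfer ellipse, so the target must lead by 180° − 74.23° = 106°.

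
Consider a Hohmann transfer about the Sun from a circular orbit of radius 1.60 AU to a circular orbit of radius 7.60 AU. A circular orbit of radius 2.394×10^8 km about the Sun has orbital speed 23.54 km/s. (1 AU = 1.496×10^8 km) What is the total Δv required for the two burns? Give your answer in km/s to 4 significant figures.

From the circular-orbit relation v² = μ/r at r = 2.394×10^8 km: μ = v²r = (23.54)² × 2.394×10^8 = 1.32659×10^11 km³/s².
In km: r₁ = 1.60 × 1.496×10^8 = 2.3936×10^8 km; r₂ = 7.60 × 1.496×10^8 = 1.13696×10^9 km.
Semi-major axis of the transfer orbit: a_t = (2.3936×10^8 + 1.13696×10^9)/2 = 6.8816×10^8 km.
Circular speed at r₁: v₁ = √(μ/r₁) = √(1.32659×10^11/2.3936×10^8) = 23.542 km/s.
On the transfer ellipse at r₁, vis-viva gives v_p = √[μ(2/r₁ − 1/a_t)] = 30.260 km/s.
First burn Δv₁ = |v_p − v₁| = 6.718 km/s.
At r₂, v₂ = √(μ/r₂) = 10.802 km/s.
Transfer-orbit speed at r₂: v_a = √[μ(2/r₂ − 1/a_t)] = 6.3706 km/s.
Second burn Δv₂ = |v₂ − v_a| = 4.431 km/s.
Δv = Δv₁ + Δv₂ = 6.718 + 4.431 = 11.15 km/s.

Δv = 11.15 km/s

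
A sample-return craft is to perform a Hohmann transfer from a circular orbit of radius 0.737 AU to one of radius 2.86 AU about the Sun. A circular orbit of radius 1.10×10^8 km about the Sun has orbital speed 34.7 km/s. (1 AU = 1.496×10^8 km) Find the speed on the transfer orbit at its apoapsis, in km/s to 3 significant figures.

From the circular-orbit relation v² = μ/r at r = 1.10×10^8 km: μ = v²r = (34.7)² × 1.10×10^8 = 1.32450×10^11 km³/s².
In km: r₁ = 0.737 × 1.496×10^8 = 1.102552×10^8 km; r₂ = 2.86 × 1.496×10^8 = 4.27856×10^8 km.
The Hohmann ellipse has a_t = (r₁ + r₂)/2 = 2.690556×10^8 km.
At apoapsis, r = 4.27856×10^8 km.
From the vis-viva equation, v = √[μ(2/r − 1/a_t)] = 11.26 km/s.

v = 11.3 km/s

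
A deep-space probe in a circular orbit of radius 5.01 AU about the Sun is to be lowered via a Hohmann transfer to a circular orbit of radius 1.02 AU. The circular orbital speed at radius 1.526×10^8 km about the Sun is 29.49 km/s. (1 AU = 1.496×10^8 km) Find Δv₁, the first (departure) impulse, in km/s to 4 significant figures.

Δv₁ = 5.567 km/s

From the circular-orbit relation v² = μ/r at r = 1.526×10^8 km: μ = v²r = (29.49)² × 1.526×10^8 = 1.32710×10^11 km³/s².
In km: r₁ = 5.01 × 1.496×10^8 = 7.49496×10^8 km; r₂ = 1.02 × 1.496×10^8 = 1.52592×10^8 km.
The Hohmann ellipse has a_t = (r₁ + r₂)/2 = 4.51044×10^8 km.
Circular speed at r = 7.49496×10^8 km: v_c = √(μ/r) = 13.307 km/s.
Transfer-orbit speed at the same r (vis-viva, a = a_t): v_t = √[μ(2/r − 1/a_t)] = 7.7397 km/s.
Δv₁ = |v_t − v_c| = |7.7397 − 13.307| = 5.567 km/s.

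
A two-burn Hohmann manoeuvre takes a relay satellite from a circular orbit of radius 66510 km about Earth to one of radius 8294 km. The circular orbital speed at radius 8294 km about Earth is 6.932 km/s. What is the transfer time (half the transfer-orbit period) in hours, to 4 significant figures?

t = 9.999 hours

From the circular-orbit relation v² = μ/r at r = 8294 km: μ = v²r = (6.932)² × 8294 = 3.98548×10^5 km³/s².
The Hohmann ellipse has a_t = (r₁ + r₂)/2 = 37402 km.
By Kepler's third law the transfer-orbit period is T = 2π√(a_t³/μ), so t = T/2 = 35996 s.
Converting: 35996 s ÷ 3600 s/hour = 9.999 hours.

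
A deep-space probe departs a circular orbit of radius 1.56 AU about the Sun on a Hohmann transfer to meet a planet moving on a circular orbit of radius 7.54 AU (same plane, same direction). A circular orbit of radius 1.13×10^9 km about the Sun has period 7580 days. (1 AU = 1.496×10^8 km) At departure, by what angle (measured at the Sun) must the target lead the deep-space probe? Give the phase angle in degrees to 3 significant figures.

From Kepler's third law T² = 4π²r³/μ at r = 1.13×10^9 km, T = 7580 days = 7580 × 86400 s = 6.54912×10^8 s: μ = 4π²r³/T² = 1.32810×10^11 km³/s².
In km: r₁ = 1.56 × 1.496×10^8 = 2.33376×10^8 km; r₂ = 7.54 × 1.496×10^8 = 1.127984×10^9 km.
Transfer-ellipse semi-major axis a_t = (r₁ + r₂)/2 = (2.33376×10^8 + 1.127984×10^9)/2 = 6.8068×10^8 km.
The half-period of the transfer ellipse is t = π√(a_t³/μ) = 1.5309×10^8 s.
The target's mean motion on its circular orbit is ω₂ = √(μ/r₂³) = 9.6197×10^-9 rad/s.
Angle swept by the target during transfer: ω₂·t = 1.4727 rad = 84.38°.
Arrival is 180° from departure on the ellipse, so φ = 180° − 84.38° = 95.6°.

φ = 95.6°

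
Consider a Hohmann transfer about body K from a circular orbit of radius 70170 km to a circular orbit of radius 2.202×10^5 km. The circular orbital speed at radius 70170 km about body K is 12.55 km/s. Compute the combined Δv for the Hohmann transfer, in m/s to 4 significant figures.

Δv = 5065 m/s

From the circular-orbit relation v² = μ/r at r = 70170 km: μ = v²r = (12.55)² × 70170 = 1.10520×10^7 km³/s².
Transfer-ellipse semi-major axis a_t = (r₁ + r₂)/2 = (70170 + 2.202×10^5)/2 = 1.45185×10^5 km.
Circular speed at r₁: v₁ = √(μ/r₁) = √(1.10520×10^7/70170) = 12.550 km/s.
Transfer-orbit speed at r₁ (vis-viva): v_p = √[μ(2/r₁ − 1/a_t)] = 15.456 km/s.
First burn Δv₁ = |v_p − v₁| = 2.906 km/s.
Circular speed at r₂: v₂ = √(μ/r₂) = 7.0845 km/s.
Transfer-orbit speed at r₂: v_a = √[μ(2/r₂ − 1/a_t)] = 4.9252 km/s.
Second burn Δv₂ = |v₂ − v_a| = 2.159 km/s.
Total Δv = Δv₁ + Δv₂ = 5.065 km/s.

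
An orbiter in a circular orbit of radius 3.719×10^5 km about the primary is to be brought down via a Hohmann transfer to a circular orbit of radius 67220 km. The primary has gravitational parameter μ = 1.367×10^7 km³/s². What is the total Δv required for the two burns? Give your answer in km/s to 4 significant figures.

Δv = 7.007 km/s

Transfer-ellipse semi-major axis a_t = (r₁ + r₂)/2 = (3.719×10^5 + 67220)/2 = 2.1956×10^5 km.
Circular speed at r₁: v₁ = √(μ/r₁) = √(1.367×10^7/3.719×10^5) = 6.063 km/s.
Transfer-orbit speed at r₁ (vis-viva equation): v_a = √[μ(2/r₁ − 1/a_t)] = 3.355 km/s.
First burn Δv₁ = |v_a − v₁| = 2.708 km/s.
At r₂, v₂ = √(μ/r₂) = 14.261 km/s.
Transfer-orbit speed at r₂: v_p = √[μ(2/r₂ − 1/a_t)] = 18.560 km/s.
Second burn Δv₂ = |v₂ − v_p| = 4.299 km/s.
Total Δv = Δv₁ + Δv₂ = 7.007 km/s.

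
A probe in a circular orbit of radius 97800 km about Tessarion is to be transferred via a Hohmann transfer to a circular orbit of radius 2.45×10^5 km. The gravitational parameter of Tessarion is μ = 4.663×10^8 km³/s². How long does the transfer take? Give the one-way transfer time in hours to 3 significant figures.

t = 2.87 hours

The Hohmann ellipse has a_t = (r₁ + r₂)/2 = 1.714×10^5 km.
Transfer time t = π√(a_t³/μ) = π√((1.714×10^5)³ / 4.663×10^8) = 10320 s.
Converting: 10320 s ÷ 3600 s/hour = 2.87 hours.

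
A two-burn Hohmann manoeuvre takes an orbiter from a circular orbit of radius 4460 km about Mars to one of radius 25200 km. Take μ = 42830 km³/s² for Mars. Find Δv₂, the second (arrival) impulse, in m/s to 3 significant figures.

Transfer-ellipse semi-major axis a_t = (r₁ + r₂)/2 = (4460 + 25200)/2 = 14830 km.
Circular speed at r = 25200 km: v_c = √(μ/r) = 1.30369 km/s.
Transfer-orbit speed at the same r (vis-viva, a = a_t): v_t = √[μ(2/r − 1/a_t)] = 0.714942 km/s.
Δv₂ = |v_t − v_c| = |0.714942 − 1.30369| = 0.5887 km/s.

Δv₂ = 589 m/s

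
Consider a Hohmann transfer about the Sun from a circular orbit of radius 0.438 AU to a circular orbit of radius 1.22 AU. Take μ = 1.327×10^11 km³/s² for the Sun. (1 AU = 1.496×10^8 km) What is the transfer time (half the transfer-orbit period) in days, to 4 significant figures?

t = 137.9 days

In km: r₁ = 0.438 × 1.496×10^8 = 6.55248×10^7 km; r₂ = 1.22 × 1.496×10^8 = 1.82512×10^8 km.
Semi-major axis of the transfer orbit: a_t = (6.55248×10^7 + 1.82512×10^8)/2 = 1.240184×10^8 km.
Half the transfer-orbit period gives t = π√(a_t³/μ) = 1.1911×10^7 s.
Converting: 1.1911×10^7 s ÷ 86400 s/day = 137.9 days.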